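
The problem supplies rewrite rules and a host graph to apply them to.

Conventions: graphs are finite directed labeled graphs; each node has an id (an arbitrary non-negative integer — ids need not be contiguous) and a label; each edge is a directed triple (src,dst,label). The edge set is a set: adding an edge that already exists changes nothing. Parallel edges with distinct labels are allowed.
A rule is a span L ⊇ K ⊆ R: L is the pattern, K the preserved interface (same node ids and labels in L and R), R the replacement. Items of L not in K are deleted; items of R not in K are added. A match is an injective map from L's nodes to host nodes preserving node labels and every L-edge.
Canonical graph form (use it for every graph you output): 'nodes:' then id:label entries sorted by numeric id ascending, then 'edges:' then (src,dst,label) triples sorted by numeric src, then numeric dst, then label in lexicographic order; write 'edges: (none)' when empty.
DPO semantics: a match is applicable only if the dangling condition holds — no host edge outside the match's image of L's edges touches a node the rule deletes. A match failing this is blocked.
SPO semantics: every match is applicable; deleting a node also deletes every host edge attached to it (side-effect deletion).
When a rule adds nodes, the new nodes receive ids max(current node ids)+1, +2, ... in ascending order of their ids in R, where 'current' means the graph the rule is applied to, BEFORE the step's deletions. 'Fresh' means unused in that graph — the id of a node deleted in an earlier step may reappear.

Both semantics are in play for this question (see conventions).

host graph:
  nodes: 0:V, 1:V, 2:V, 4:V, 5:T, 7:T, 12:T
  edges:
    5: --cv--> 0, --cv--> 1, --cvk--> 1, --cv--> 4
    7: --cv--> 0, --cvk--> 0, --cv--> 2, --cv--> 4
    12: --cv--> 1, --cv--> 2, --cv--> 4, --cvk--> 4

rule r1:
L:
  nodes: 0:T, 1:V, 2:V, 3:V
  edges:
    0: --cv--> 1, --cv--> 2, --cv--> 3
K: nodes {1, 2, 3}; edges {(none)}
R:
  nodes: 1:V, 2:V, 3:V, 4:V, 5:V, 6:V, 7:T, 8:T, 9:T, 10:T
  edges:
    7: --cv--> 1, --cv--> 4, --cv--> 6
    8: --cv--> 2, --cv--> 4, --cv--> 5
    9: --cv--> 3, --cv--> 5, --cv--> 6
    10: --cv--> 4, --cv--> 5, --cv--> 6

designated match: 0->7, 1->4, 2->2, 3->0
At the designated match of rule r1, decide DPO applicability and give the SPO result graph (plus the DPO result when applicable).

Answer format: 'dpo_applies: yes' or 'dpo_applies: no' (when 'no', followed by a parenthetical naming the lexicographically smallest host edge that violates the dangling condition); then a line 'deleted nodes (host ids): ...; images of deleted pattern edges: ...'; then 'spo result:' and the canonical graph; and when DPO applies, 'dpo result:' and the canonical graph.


dpo_applies: no
(the rule deletes node 7, which keeps host edge (7,0,cvk) outside the match image — the dangling condition fails, DPO blocks; SPO proceeds and side-deletes such edges)
deleted nodes (host ids): 7; images of deleted pattern edges: (7,0,cv); (7,2,cv); (7,4,cv)
spo result:
nodes: 0:V, 1:V, 2:V, 4:V, 5:T, 12:T, 13:V, 14:V, 15:V, 16:T, 17:T, 18:T, 19:T
edges: (5,0,cv); (5,1,cv); (5,1,cvk); (5,4,cv); (12,1,cv); (12,2,cv); (12,4,cv); (12,4,cvk); (16,4,cv); (16,13,cv); (16,15,cv); (17,2,cv); (17,13,cv); (17,14,cv); (18,0,cv); (18,14,cv); (18,15,cv); (19,13,cv); (19,14,cv); (19,15,cv)


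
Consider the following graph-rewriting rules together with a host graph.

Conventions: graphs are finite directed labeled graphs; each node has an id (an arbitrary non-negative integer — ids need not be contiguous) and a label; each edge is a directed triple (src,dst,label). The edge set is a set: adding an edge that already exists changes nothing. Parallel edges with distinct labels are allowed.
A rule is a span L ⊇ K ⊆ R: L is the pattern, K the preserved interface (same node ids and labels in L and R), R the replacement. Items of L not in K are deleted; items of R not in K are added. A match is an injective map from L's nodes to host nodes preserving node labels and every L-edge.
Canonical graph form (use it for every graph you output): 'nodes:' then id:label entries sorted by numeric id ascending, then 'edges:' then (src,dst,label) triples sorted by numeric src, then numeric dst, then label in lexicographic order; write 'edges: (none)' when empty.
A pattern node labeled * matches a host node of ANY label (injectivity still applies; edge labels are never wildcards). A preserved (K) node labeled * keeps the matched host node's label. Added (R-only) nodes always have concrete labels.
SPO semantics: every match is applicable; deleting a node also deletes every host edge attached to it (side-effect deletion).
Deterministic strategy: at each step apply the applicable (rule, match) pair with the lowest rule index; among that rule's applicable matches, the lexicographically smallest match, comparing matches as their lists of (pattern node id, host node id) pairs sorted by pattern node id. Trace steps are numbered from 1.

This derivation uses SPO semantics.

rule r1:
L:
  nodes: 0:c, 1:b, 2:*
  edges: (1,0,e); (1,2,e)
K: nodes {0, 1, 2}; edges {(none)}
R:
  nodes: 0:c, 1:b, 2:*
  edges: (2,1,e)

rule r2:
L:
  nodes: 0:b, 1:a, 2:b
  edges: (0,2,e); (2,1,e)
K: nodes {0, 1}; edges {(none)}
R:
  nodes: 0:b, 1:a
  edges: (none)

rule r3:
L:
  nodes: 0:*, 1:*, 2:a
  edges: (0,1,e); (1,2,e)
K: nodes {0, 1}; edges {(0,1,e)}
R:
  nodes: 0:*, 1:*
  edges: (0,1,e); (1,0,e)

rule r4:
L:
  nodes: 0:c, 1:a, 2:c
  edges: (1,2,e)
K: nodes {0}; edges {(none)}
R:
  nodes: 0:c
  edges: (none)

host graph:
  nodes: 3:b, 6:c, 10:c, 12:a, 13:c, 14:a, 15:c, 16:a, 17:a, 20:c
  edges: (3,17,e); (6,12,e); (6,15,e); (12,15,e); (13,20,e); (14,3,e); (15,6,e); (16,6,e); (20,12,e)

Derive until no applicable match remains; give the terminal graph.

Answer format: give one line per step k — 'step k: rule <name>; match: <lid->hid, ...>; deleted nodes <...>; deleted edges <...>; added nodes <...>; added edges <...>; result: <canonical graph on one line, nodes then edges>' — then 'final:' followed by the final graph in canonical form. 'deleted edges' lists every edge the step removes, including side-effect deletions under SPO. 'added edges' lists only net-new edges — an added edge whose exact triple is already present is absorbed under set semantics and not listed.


step 1: rule r3; match: 0->13, 1->20, 2->12; deleted nodes 12; deleted edges (6,12,e); (12,15,e); (20,12,e); added nodes (none); added edges (20,13,e); result: nodes: 3:b, 6:c, 10:c, 13:c, 14:a, 15:c, 16:a, 17:a, 20:c edges: (3,17,e); (6,15,e); (13,20,e); (14,3,e); (15,6,e); (16,6,e); (20,13,e)
step 2: rule r3; match: 0->14, 1->3, 2->17; deleted nodes 17; deleted edges (3,17,e); added nodes (none); added edges (3,14,e); result: nodes: 3:b, 6:c, 10:c, 13:c, 14:a, 15:c, 16:a, 20:c edges: (3,14,e); (6,15,e); (13,20,e); (14,3,e); (15,6,e); (16,6,e); (20,13,e)
step 3: rule r4; match: 0->10, 1->16, 2->6; deleted nodes 6, 16; deleted edges (6,15,e); (15,6,e); (16,6,e); added nodes (none); added edges (none); result: nodes: 3:b, 10:c, 13:c, 14:a, 15:c, 20:c edges: (3,14,e); (13,20,e); (14,3,e); (20,13,e)
final:
nodes: 3:b, 10:c, 13:c, 14:a, 15:c, 20:c
edges: (3,14,e); (13,20,e); (14,3,e); (20,13,e)


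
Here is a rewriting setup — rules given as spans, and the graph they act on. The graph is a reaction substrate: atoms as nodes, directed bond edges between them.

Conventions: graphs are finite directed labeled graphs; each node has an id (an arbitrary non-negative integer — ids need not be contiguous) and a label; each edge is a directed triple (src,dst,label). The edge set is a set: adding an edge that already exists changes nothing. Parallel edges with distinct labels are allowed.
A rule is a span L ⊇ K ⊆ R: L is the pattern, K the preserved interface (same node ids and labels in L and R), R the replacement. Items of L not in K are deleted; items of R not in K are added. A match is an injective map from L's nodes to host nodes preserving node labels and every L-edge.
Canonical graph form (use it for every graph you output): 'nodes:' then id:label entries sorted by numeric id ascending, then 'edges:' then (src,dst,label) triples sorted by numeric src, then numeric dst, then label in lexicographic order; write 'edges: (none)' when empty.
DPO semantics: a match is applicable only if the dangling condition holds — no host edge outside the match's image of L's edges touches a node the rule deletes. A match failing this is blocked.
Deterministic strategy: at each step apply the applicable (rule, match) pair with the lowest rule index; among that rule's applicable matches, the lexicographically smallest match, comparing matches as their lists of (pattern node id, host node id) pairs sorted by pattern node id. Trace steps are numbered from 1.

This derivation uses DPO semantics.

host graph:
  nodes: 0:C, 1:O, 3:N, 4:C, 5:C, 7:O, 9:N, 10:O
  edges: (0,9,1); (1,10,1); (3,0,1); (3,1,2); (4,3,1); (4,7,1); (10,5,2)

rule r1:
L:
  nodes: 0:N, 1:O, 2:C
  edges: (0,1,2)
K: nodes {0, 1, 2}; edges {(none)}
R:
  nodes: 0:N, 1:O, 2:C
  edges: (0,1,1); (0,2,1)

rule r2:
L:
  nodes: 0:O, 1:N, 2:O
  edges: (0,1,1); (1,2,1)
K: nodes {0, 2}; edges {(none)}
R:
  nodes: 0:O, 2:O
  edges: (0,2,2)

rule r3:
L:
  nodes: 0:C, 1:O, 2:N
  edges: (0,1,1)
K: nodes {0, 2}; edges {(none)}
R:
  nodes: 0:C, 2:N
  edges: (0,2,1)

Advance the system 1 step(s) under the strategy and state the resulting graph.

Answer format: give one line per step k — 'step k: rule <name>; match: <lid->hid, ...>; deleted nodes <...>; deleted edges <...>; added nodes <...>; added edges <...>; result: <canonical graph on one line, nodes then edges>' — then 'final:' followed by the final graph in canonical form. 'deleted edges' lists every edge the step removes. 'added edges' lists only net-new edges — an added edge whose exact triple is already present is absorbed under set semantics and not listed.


step 1: rule r1; match: 0->3, 1->1, 2->0; deleted nodes (none); deleted edges (3,1,2); added nodes (none); added edges (3,1,1); result: nodes: 0:C, 1:O, 3:N, 4:C, 5:C, 7:O, 9:N, 10:O edges: (0,9,1); (1,10,1); (3,0,1); (3,1,1); (4,3,1); (4,7,1); (10,5,2)
final:
nodes: 0:C, 1:O, 3:N, 4:C, 5:C, 7:O, 9:N, 10:O
edges: (0,9,1); (1,10,1); (3,0,1); (3,1,1); (4,3,1); (4,7,1); (10,5,2)


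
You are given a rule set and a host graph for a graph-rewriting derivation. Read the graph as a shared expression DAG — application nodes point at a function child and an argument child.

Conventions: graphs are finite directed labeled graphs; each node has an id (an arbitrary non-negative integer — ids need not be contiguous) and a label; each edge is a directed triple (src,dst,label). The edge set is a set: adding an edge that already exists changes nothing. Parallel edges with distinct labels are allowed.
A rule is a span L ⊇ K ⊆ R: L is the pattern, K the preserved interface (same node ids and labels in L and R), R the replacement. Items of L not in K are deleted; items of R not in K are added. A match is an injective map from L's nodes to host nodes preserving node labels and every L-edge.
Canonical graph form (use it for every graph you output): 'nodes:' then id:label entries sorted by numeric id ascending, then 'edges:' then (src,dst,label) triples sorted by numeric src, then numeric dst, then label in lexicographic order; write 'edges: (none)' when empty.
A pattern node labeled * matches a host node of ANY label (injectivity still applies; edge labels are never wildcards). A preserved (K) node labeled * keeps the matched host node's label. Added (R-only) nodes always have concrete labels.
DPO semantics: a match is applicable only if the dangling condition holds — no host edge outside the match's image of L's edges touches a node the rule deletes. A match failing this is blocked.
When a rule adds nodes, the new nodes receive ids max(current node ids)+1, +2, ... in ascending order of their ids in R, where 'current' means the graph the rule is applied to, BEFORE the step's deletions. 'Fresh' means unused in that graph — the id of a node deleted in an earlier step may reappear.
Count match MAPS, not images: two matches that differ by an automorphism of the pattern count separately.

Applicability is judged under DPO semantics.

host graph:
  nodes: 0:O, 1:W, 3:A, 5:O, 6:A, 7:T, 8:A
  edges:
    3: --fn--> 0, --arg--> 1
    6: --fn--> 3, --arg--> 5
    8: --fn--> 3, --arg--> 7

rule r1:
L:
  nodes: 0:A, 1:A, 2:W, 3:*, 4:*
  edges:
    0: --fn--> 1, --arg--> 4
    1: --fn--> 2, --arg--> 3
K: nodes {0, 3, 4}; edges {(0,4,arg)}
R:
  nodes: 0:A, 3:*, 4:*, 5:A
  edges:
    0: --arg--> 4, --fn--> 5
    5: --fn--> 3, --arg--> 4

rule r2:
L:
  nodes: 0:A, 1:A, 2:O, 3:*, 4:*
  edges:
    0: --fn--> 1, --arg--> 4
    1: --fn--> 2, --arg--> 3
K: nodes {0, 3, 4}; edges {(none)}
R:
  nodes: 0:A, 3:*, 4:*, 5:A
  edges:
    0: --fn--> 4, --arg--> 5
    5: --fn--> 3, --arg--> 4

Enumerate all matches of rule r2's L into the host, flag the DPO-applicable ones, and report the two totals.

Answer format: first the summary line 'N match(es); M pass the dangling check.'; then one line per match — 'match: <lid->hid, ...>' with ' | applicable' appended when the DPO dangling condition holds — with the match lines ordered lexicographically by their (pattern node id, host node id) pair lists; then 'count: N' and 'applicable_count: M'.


2 match(es); 0 pass the dangling check.
match: 0->6, 1->3, 2->0, 3->1, 4->5
match: 0->8, 1->3, 2->0, 3->1, 4->7
count: 2
applicable_count: 0


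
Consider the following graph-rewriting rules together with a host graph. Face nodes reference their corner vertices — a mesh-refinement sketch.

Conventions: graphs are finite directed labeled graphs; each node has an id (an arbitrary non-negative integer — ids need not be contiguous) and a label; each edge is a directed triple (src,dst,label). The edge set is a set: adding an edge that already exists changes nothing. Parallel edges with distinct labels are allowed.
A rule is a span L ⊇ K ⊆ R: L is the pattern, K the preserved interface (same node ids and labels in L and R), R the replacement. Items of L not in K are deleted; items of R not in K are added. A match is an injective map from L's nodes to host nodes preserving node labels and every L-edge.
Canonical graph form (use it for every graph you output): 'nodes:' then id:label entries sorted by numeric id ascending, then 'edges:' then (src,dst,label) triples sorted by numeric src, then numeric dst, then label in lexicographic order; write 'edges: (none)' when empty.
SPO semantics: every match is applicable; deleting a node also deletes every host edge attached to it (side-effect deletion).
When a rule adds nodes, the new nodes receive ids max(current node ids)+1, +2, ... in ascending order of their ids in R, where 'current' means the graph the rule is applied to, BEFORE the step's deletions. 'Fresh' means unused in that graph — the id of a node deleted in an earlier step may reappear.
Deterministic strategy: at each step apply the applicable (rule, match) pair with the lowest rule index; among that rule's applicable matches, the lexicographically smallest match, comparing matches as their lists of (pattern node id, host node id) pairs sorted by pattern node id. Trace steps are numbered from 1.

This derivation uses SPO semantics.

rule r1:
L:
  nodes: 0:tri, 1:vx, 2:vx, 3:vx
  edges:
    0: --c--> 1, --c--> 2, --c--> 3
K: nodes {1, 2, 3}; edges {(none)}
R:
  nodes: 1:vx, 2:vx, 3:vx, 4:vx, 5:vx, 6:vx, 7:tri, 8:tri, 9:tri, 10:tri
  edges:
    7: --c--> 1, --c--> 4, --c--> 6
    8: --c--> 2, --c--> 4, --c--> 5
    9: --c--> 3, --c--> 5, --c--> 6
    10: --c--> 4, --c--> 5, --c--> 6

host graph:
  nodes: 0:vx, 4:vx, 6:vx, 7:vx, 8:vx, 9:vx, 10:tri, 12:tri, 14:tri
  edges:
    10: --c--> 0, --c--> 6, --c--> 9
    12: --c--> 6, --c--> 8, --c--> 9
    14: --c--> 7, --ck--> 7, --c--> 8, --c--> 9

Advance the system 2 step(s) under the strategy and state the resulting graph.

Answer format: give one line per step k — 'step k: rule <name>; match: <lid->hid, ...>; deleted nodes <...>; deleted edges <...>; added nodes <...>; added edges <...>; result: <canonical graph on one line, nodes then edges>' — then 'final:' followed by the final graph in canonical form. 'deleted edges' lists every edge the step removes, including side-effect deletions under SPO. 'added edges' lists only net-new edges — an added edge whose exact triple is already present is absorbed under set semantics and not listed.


step 1: rule r1; match: 0->10, 1->0, 2->6, 3->9; deleted nodes 10; deleted edges (10,0,c); (10,6,c); (10,9,c); added nodes 15, 16, 17, 18, 19, 20, 21; added edges (18,0,c); (18,15,c); (18,17,c); (19,6,c); (19,15,c); (19,16,c); (20,9,c); (20,16,c); (20,17,c); (21,15,c); (21,16,c); (21,17,c); result: nodes: 0:vx, 4:vx, 6:vx, 7:vx, 8:vx, 9:vx, 12:tri, 14:tri, 15:vx, 16:vx, 17:vx, 18:tri, 19:tri, 20:tri, 21:tri edges: (12,6,c); (12,8,c); (12,9,c); (14,7,c); (14,7,ck); (14,8,c); (14,9,c); (18,0,c); (18,15,c); (18,17,c); (19,6,c); (19,15,c); (19,16,c); (20,9,c); (20,16,c); (20,17,c); (21,15,c); (21,16,c); (21,17,c)
step 2: rule r1; match: 0->12, 1->6, 2->8, 3->9; deleted nodes 12; deleted edges (12,6,c); (12,8,c); (12,9,c); added nodes 22, 23, 24, 25, 26, 27, 28; added edges (25,6,c); (25,22,c); (25,24,c); (26,8,c); (26,22,c); (26,23,c); (27,9,c); (27,23,c); (27,24,c); (28,22,c); (28,23,c); (28,24,c); result: nodes: 0:vx, 4:vx, 6:vx, 7:vx, 8:vx, 9:vx, 14:tri, 15:vx, 16:vx, 17:vx, 18:tri, 19:tri, 20:tri, 21:tri, 22:vx, 23:vx, 24:vx, 25:tri, 26:tri, 27:tri, 28:tri edges: (14,7,c); (14,7,ck); (14,8,c); (14,9,c); (18,0,c); (18,15,c); (18,17,c); (19,6,c); (19,15,c); (19,16,c); (20,9,c); (20,16,c); (20,17,c); (21,15,c); (21,16,c); (21,17,c); (25,6,c); (25,22,c); (25,24,c); (26,8,c); (26,22,c); (26,23,c); (27,9,c); (27,23,c); (27,24,c); (28,22,c); (28,23,c); (28,24,c)
final:
nodes: 0:vx, 4:vx, 6:vx, 7:vx, 8:vx, 9:vx, 14:tri, 15:vx, 16:vx, 17:vx, 18:tri, 19:tri, 20:tri, 21:tri, 22:vx, 23:vx, 24:vx, 25:tri, 26:tri, 27:tri, 28:tri
edges: (14,7,c); (14,7,ck); (14,8,c); (14,9,c); (18,0,c); (18,15,c); (18,17,c); (19,6,c); (19,15,c); (19,16,c); (20,9,c); (20,16,c); (20,17,c); (21,15,c); (21,16,c); (21,17,c); (25,6,c); (25,22,c); (25,24,c); (26,8,c); (26,22,c); (26,23,c); (27,9,c); (27,23,c); (27,24,c); (28,22,c); (28,23,c); (28,24,c)


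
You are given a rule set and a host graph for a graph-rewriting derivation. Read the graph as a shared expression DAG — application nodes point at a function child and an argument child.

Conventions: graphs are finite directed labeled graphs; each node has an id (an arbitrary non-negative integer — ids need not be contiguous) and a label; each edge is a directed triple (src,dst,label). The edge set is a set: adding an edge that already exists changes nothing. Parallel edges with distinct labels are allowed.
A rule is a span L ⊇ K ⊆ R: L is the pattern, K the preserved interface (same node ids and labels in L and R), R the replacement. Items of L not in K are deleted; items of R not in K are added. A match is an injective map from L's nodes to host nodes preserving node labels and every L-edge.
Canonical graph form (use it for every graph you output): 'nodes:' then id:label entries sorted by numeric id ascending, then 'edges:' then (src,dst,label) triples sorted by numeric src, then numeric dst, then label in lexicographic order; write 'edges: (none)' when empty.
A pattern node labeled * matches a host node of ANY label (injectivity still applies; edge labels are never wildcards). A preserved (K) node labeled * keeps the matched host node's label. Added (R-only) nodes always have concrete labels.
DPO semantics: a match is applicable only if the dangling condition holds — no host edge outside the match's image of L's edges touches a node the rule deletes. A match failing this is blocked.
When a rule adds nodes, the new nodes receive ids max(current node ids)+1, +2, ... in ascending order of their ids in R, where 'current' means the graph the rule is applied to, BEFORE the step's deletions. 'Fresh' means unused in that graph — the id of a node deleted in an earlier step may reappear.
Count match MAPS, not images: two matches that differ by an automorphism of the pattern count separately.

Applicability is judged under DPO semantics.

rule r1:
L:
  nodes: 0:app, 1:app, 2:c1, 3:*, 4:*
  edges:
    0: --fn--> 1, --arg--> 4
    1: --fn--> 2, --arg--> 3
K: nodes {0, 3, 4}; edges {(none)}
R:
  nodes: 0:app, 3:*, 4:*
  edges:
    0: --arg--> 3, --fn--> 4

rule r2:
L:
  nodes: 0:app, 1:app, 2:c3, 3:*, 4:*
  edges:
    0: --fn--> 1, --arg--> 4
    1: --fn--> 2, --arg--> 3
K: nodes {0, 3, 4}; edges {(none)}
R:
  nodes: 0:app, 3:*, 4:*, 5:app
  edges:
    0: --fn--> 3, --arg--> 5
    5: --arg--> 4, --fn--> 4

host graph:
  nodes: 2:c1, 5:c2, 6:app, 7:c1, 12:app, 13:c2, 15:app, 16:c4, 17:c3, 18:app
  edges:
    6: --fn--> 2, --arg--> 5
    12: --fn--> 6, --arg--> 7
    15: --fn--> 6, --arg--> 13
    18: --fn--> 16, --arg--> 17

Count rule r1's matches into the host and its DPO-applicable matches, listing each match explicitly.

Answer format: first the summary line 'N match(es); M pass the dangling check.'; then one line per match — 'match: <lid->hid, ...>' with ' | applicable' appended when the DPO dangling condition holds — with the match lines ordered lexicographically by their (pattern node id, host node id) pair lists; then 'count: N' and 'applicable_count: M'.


2 match(es); 0 pass the dangling check.
match: 0->12, 1->6, 2->2, 3->5, 4->7
match: 0->15, 1->6, 2->2, 3->5, 4->13
count: 2
applicable_count: 0


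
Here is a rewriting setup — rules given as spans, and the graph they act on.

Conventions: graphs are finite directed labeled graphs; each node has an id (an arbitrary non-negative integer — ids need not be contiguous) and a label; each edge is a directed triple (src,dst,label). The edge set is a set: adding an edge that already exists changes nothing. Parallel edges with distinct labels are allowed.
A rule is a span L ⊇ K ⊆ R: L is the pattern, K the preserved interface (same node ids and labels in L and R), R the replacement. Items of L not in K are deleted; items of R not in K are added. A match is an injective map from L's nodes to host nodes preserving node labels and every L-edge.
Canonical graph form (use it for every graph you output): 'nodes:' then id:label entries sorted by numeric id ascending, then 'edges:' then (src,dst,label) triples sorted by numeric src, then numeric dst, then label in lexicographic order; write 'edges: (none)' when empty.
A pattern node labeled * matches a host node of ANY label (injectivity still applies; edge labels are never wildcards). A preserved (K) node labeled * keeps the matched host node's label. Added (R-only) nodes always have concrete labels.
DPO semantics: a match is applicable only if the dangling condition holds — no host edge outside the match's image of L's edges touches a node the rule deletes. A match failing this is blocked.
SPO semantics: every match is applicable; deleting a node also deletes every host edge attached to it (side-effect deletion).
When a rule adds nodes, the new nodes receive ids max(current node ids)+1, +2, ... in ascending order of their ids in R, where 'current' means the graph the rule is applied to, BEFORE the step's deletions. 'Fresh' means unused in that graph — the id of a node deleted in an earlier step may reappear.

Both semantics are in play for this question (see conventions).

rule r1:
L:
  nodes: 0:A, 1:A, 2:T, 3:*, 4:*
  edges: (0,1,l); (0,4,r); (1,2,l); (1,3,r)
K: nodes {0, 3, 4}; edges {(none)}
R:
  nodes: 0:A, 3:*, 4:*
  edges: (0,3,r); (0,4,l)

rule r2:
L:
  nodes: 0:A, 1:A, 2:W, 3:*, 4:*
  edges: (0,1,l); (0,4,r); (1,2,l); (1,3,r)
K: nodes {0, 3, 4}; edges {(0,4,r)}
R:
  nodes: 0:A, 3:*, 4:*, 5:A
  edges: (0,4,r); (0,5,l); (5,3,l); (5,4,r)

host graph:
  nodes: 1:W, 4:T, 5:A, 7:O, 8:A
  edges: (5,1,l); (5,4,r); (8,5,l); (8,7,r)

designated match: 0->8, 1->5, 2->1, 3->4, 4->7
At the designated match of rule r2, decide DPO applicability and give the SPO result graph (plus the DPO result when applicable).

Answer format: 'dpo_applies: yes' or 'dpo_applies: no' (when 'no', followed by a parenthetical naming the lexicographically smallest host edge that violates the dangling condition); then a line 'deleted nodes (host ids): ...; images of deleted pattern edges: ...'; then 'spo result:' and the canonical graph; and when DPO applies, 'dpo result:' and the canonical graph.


dpo_applies: yes
deleted nodes (host ids): 1, 5; images of deleted pattern edges: (5,1,l); (5,4,r); (8,5,l)
spo result:
nodes: 4:T, 7:O, 8:A, 9:A
edges: (8,7,r); (8,9,l); (9,4,l); (9,7,r)
dpo result:
nodes: 4:T, 7:O, 8:A, 9:A
edges: (8,7,r); (8,9,l); (9,4,l); (9,7,r)


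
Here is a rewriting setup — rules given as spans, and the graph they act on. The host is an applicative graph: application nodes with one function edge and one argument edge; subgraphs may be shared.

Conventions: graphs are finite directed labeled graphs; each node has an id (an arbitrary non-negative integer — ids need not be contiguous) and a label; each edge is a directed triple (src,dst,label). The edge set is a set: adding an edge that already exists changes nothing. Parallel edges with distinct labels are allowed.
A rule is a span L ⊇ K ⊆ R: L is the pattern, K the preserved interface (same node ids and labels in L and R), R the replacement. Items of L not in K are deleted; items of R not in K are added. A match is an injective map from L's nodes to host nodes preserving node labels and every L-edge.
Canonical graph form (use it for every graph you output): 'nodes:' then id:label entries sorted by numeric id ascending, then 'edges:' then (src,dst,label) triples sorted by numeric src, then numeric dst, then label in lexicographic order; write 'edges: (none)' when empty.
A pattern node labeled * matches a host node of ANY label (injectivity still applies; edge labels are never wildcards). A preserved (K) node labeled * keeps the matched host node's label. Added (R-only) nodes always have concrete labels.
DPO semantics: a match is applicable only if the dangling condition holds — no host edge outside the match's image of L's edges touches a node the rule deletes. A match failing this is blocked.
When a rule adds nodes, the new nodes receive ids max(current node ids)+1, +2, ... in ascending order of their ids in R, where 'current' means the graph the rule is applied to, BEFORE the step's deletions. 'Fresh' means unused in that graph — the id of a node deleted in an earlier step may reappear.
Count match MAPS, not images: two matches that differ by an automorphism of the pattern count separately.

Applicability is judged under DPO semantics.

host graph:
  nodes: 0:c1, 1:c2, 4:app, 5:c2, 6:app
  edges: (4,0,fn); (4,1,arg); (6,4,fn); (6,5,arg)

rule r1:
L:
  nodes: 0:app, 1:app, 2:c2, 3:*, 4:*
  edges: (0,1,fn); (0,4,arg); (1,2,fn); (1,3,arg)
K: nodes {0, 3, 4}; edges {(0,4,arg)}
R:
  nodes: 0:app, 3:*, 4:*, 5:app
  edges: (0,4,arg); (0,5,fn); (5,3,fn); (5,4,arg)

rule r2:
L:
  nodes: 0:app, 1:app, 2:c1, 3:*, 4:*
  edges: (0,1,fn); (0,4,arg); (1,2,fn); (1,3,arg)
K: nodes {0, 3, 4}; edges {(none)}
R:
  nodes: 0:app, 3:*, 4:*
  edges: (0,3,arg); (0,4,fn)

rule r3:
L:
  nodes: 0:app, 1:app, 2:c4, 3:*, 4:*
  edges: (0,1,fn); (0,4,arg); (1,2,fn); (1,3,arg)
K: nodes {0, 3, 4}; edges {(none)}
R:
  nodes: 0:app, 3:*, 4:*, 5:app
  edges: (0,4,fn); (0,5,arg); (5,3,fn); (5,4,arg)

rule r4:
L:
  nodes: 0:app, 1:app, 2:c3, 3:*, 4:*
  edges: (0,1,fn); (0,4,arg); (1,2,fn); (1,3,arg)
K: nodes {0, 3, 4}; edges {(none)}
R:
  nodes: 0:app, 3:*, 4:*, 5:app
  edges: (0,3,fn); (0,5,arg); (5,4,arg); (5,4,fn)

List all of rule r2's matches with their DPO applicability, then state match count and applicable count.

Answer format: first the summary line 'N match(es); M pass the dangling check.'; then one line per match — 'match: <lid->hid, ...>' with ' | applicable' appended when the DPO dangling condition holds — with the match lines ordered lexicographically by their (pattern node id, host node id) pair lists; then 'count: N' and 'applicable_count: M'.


1 match(es); 1 pass the dangling check.
match: 0->6, 1->4, 2->0, 3->1, 4->5 | applicable
count: 1
applicable_count: 1


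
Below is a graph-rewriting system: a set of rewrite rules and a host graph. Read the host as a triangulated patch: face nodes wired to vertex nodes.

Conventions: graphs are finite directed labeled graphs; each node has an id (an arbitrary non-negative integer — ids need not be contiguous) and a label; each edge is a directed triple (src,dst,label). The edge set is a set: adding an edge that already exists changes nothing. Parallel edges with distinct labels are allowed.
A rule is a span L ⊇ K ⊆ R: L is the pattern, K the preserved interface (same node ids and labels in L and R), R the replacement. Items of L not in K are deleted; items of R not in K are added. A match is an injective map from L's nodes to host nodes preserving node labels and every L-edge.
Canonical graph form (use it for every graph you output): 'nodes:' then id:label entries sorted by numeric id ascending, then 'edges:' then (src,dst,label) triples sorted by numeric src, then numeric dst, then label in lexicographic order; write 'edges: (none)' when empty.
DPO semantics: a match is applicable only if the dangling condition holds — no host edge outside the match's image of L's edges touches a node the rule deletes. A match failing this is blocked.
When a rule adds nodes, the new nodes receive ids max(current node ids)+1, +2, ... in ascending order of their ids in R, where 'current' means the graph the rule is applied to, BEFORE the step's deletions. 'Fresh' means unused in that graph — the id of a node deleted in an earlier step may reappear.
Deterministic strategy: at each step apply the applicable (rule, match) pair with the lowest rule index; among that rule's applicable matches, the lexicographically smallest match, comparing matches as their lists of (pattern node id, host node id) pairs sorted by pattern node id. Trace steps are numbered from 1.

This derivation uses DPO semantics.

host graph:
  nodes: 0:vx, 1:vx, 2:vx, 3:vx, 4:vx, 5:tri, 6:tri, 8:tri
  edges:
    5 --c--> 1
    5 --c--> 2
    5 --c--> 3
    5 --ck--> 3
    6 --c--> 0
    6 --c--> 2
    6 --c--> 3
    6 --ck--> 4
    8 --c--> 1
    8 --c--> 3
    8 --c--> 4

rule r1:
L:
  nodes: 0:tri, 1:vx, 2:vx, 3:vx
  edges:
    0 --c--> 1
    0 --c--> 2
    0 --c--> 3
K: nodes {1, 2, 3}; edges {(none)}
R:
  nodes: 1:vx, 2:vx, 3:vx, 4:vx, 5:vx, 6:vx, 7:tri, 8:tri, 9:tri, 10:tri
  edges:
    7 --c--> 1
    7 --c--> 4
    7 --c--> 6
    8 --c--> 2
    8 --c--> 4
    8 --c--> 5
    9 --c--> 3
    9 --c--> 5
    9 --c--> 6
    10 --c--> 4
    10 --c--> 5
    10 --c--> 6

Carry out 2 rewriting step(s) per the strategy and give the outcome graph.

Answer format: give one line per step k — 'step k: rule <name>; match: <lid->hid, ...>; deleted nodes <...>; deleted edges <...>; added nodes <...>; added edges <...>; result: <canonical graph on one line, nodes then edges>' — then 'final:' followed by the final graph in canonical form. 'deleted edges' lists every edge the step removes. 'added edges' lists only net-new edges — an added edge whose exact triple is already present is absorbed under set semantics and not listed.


step 1: rule r1; match: 0->8, 1->1, 2->3, 3->4; deleted nodes 8; deleted edges (8,1,c); (8,3,c); (8,4,c); added nodes 9, 10, 11, 12, 13, 14, 15; added edges (12,1,c); (12,9,c); (12,11,c); (13,3,c); (13,9,c); (13,10,c); (14,4,c); (14,10,c); (14,11,c); (15,9,c); (15,10,c); (15,11,c); result: nodes: 0:vx, 1:vx, 2:vx, 3:vx, 4:vx, 5:tri, 6:tri, 9:vx, 10:vx, 11:vx, 12:tri, 13:tri, 14:tri, 15:tri edges: (5,1,c); (5,2,c); (5,3,c); (5,3,ck); (6,0,c); (6,2,c); (6,3,c); (6,4,ck); (12,1,c); (12,9,c); (12,11,c); (13,3,c); (13,9,c); (13,10,c); (14,4,c); (14,10,c); (14,11,c); (15,9,c); (15,10,c); (15,11,c)
step 2: rule r1; match: 0->12, 1->1, 2->9, 3->11; deleted nodes 12; deleted edges (12,1,c); (12,9,c); (12,11,c); added nodes 16, 17, 18, 19, 20, 21, 22; added edges (19,1,c); (19,16,c); (19,18,c); (20,9,c); (20,16,c); (20,17,c); (21,11,c); (21,17,c); (21,18,c); (22,16,c); (22,17,c); (22,18,c); result: nodes: 0:vx, 1:vx, 2:vx, 3:vx, 4:vx, 5:tri, 6:tri, 9:vx, 10:vx, 11:vx, 13:tri, 14:tri, 15:tri, 16:vx, 17:vx, 18:vx, 19:tri, 20:tri, 21:tri, 22:tri edges: (5,1,c); (5,2,c); (5,3,c); (5,3,ck); (6,0,c); (6,2,c); (6,3,c); (6,4,ck); (13,3,c); (13,9,c); (13,10,c); (14,4,c); (14,10,c); (14,11,c); (15,9,c); (15,10,c); (15,11,c); (19,1,c); (19,16,c); (19,18,c); (20,9,c); (20,16,c); (20,17,c); (21,11,c); (21,17,c); (21,18,c); (22,16,c); (22,17,c); (22,18,c)
final:
nodes: 0:vx, 1:vx, 2:vx, 3:vx, 4:vx, 5:tri, 6:tri, 9:vx, 10:vx, 11:vx, 13:tri, 14:tri, 15:tri, 16:vx, 17:vx, 18:vx, 19:tri, 20:tri, 21:tri, 22:tri
edges: (5,1,c); (5,2,c); (5,3,c); (5,3,ck); (6,0,c); (6,2,c); (6,3,c); (6,4,ck); (13,3,c); (13,9,c); (13,10,c); (14,4,c); (14,10,c); (14,11,c); (15,9,c); (15,10,c); (15,11,c); (19,1,c); (19,16,c); (19,18,c); (20,9,c); (20,16,c); (20,17,c); (21,11,c); (21,17,c); (21,18,c); (22,16,c); (22,17,c); (22,18,c)


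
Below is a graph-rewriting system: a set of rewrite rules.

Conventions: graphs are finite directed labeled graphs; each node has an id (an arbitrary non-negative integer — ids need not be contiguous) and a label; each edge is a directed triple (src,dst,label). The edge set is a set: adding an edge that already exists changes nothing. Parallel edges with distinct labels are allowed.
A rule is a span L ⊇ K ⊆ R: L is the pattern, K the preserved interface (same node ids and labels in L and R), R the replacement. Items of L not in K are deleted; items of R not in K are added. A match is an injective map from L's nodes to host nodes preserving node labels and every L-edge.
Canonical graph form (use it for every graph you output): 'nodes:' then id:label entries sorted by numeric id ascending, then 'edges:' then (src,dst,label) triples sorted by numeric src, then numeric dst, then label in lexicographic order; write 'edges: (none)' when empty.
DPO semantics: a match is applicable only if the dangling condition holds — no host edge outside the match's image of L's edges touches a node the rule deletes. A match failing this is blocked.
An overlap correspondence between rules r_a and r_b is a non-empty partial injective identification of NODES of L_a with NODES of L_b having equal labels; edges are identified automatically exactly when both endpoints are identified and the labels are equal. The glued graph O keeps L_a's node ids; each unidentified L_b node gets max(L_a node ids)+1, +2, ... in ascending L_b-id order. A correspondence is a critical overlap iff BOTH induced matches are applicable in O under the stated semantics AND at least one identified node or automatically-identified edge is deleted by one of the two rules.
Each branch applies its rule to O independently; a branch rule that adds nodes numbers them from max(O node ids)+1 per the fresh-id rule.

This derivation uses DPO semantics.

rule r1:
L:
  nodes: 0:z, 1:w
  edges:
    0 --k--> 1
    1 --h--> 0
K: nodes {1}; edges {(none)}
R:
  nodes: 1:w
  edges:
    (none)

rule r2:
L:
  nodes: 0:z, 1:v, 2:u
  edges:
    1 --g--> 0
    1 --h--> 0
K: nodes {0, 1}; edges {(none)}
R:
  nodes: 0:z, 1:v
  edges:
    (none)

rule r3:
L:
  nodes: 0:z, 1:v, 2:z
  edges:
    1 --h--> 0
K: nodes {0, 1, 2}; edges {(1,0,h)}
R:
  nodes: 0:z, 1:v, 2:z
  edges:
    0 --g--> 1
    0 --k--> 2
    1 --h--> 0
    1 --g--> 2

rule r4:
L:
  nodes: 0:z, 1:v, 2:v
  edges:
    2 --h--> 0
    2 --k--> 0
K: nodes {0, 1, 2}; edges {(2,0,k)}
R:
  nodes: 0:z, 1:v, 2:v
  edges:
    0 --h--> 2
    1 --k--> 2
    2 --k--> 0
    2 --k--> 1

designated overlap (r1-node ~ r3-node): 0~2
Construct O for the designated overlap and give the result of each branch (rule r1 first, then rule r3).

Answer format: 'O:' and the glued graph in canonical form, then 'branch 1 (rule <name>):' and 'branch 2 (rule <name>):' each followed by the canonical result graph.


O:
nodes: 0:z, 1:w, 2:z, 3:v
edges: (0,1,k); (1,0,h); (3,2,h)
branch 1 (rule r1):
nodes: 1:w, 2:z, 3:v
edges: (3,2,h)
branch 2 (rule r3):
nodes: 0:z, 1:w, 2:z, 3:v
edges: (0,1,k); (1,0,h); (2,0,k); (2,3,g); (3,0,g); (3,2,h)


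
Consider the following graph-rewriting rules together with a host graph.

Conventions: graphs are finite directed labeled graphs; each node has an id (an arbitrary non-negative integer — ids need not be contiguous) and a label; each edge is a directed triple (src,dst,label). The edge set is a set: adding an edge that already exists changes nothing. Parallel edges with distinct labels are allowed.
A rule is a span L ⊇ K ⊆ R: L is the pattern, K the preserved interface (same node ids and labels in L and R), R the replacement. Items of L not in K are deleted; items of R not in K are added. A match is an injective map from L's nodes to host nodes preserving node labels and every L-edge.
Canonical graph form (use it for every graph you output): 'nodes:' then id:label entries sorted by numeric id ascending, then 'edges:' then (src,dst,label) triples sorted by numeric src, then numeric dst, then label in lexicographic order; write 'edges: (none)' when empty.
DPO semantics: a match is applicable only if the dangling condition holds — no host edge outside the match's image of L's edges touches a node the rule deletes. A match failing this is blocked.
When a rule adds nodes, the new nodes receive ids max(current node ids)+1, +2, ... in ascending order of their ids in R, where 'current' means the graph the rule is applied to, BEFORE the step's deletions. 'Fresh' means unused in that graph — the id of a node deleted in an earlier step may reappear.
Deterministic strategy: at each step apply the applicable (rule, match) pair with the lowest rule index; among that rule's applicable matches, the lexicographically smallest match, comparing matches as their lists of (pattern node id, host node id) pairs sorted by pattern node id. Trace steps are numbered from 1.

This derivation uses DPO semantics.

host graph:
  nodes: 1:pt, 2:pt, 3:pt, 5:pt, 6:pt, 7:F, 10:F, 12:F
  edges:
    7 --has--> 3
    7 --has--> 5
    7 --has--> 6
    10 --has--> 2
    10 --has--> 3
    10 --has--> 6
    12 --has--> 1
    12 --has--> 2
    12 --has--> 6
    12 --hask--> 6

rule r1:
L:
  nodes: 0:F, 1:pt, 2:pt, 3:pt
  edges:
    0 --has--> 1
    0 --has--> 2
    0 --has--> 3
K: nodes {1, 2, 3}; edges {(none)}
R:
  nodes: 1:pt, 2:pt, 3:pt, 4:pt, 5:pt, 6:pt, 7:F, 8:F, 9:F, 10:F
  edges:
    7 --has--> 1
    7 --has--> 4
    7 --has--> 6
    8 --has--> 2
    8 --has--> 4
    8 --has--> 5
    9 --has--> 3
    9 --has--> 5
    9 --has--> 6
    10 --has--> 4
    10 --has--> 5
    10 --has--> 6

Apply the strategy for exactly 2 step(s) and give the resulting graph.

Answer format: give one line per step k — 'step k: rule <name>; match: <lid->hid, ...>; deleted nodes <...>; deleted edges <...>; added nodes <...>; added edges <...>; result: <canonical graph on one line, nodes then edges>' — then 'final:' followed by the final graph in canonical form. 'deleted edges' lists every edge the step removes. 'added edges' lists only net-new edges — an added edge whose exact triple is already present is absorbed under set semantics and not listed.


step 1: rule r1; match: 0->7, 1->3, 2->5, 3->6; deleted nodes 7; deleted edges (7,3,has); (7,5,has); (7,6,has); added nodes 13, 14, 15, 16, 17, 18, 19; added edges (16,3,has); (16,13,has); (16,15,has); (17,5,has); (17,13,has); (17,14,has); (18,6,has); (18,14,has); (18,15,has); (19,13,has); (19,14,has); (19,15,has); result: nodes: 1:pt, 2:pt, 3:pt, 5:pt, 6:pt, 10:F, 12:F, 13:pt, 14:pt, 15:pt, 16:F, 17:F, 18:F, 19:F edges: (10,2,has); (10,3,has); (10,6,has); (12,1,has); (12,2,has); (12,6,has); (12,6,hask); (16,3,has); (16,13,has); (16,15,has); (17,5,has); (17,13,has); (17,14,has); (18,6,has); (18,14,has); (18,15,has); (19,13,has); (19,14,has); (19,15,has)
step 2: rule r1; match: 0->10, 1->2, 2->3, 3->6; deleted nodes 10; deleted edges (10,2,has); (10,3,has); (10,6,has); added nodes 20, 21, 22, 23, 24, 25, 26; added edges (23,2,has); (23,20,has); (23,22,has); (24,3,has); (24,20,has); (24,21,has); (25,6,has); (25,21,has); (25,22,has); (26,20,has); (26,21,has); (26,22,has); result: nodes: 1:pt, 2:pt, 3:pt, 5:pt, 6:pt, 12:F, 13:pt, 14:pt, 15:pt, 16:F, 17:F, 18:F, 19:F, 20:pt, 21:pt, 22:pt, 23:F, 24:F, 25:F, 26:F edges: (12,1,has); (12,2,has); (12,6,has); (12,6,hask); (16,3,has); (16,13,has); (16,15,has); (17,5,has); (17,13,has); (17,14,has); (18,6,has); (18,14,has); (18,15,has); (19,13,has); (19,14,has); (19,15,has); (23,2,has); (23,20,has); (23,22,has); (24,3,has); (24,20,has); (24,21,has); (25,6,has); (25,21,has); (25,22,has); (26,20,has); (26,21,has); (26,22,has)
final:
nodes: 1:pt, 2:pt, 3:pt, 5:pt, 6:pt, 12:F, 13:pt, 14:pt, 15:pt, 16:F, 17:F, 18:F, 19:F, 20:pt, 21:pt, 22:pt, 23:F, 24:F, 25:F, 26:F
edges: (12,1,has); (12,2,has); (12,6,has); (12,6,hask); (16,3,has); (16,13,has); (16,15,has); (17,5,has); (17,13,has); (17,14,has); (18,6,has); (18,14,has); (18,15,has); (19,13,has); (19,14,has); (19,15,has); (23,2,has); (23,20,has); (23,22,has); (24,3,has); (24,20,has); (24,21,has); (25,6,has); (25,21,has); (25,22,has); (26,20,has); (26,21,has); (26,22,has)
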